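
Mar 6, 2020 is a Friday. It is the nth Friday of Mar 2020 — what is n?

1st

Day 6 falls in week ⌈6/7⌉ of the month.
Days 1–7 hold the 1st Friday, 8–14 the 2nd, 15–21 the 3rd, 22–28 the 4th, 29–31 the 5th.
6 is in the range for the 1st.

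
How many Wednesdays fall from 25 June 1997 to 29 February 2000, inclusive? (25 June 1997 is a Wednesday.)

25 June 1997 is a Wednesday; the first Wednesday on or after it is 25 June 1997.
From 25 June 1997 to 29 February 2000: 189 + 365 + 365 + 60 = 979 days (rest of 1997, 1998, 1999, to 29 February 2000 in 2000).
979 ÷ 7 = 139 full weeks with remainder 6, so 139 more Wednesdays after the first → 140.

140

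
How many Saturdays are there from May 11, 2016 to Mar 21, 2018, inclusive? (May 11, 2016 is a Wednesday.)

97

May 11, 2016 is a Wednesday; the first Saturday on or after it is May 14, 2016 (3 days later).
From May 14, 2016 to Mar 21, 2018: 231 + 365 + 80 = 676 days (rest of 2016, 2017, to Mar 21, 2018 in 2018).
676 ÷ 7 = 96 full weeks with remainder 4, so 96 more Saturdays after the first → 97.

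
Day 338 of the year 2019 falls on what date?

January has 31 days (338 − 31 = 307 remain).
February has 28 days (307 − 28 = 279 remain).
March has 31 days (279 − 31 = 248 remain).
April has 30 days (248 − 30 = 218 remain).
May has 31 days (218 − 31 = 187 remain).
June has 30 days (187 − 30 = 157 remain).
July has 31 days (157 − 31 = 126 remain).
August has 31 days (126 − 31 = 95 remain).
September has 30 days (95 − 30 = 65 remain).
October has 31 days (65 − 31 = 34 remain).
November has 30 days (34 − 30 = 4 remain).
4 into December → December 4.

2019-12-04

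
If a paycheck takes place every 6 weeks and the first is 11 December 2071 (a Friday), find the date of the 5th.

27 May 2072

The 5th occurrence is 4 intervals after the first: 4 × 42 = 168 days after 11 December 2071.
December has 31 days — 20 days to the end of December leaves 148.
January has 31 days (117 left).
February has 29 days (88 left).
March has 31 days (57 left).
April has 30 days (27 left).
27 days into May → 27 May 2072.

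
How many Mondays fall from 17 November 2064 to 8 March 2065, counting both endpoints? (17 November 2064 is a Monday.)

16

17 November 2064 is a Monday; the first Monday on or after it is 17 November 2064.
From 17 November 2064 to 8 March 2065: 13 + 31 + 31 + 28 + 8 = 111 days (rest of November, December, January, February, March).
111 ÷ 7 = 15 full weeks with remainder 6, so 15 more Mondays after the first → 16.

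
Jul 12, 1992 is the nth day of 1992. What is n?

Days in months before Jul: 31 + 29 + 31 + 30 + 31 + 30 = 182.
Plus 12 days into Jul → day 194.

194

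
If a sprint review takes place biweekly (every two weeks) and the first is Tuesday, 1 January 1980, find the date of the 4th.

The 4th occurrence is 3 intervals after the first: 3 × 14 = 42 days after 1 January 1980.
January has 31 days — 30 days to the end of January leaves 12.
12 days into February → 12 February 1980.

12 February 1980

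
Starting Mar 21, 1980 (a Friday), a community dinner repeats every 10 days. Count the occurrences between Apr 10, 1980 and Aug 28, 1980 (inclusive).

Occurrences land 10·i days after Mar 21, 1980 for i = 0, 1, 2, …
Apr 10, 1980 is 20 days after the start; 20 ÷ 10 = 2 remainder 0. First occurrence in the window: #3 on Apr 10, 1980 (2×10 = 20 days in).
Aug 28, 1980 is 160 days after the start; 160 ÷ 10 = 16 remainder 0. Last occurrence in the window: #17 on Aug 28, 1980.
Occurrences #3 through #17: 15 in total.

15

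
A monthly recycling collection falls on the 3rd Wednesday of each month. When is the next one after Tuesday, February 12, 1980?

February 20, 1980

February 1980 starts on a Friday; its first Wednesday is the 6th, so the 3rd Wednesday is the 20th — February 20, 1980.
February 20, 1980 is after February 12, 1980, so that is the next one.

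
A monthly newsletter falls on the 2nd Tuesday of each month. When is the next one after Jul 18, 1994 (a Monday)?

Jul 1994 starts on a Friday; its first Tuesday is the 5th, so the 2nd Tuesday is the 12th — Jul 12, 1994.
That is not after Jul 18, 1994, so look at Aug 1994.
Aug 1994 starts on a Monday; its first Tuesday is the 2nd, so the 2nd Tuesday is the 9th — Aug 9, 1994.

Aug 9, 1994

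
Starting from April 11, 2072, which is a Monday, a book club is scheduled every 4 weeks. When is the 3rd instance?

June 6, 2072

The 3rd occurrence is 2 intervals after the first: 2 × 28 = 56 days after April 11, 2072.
April has 30 days — 19 days to the end of April leaves 37.
May has 31 days (6 left).
6 days into June → June 6, 2072.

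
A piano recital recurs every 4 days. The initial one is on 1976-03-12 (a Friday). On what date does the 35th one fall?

1976-07-26

The 35th occurrence is 34 intervals after the first: 34 × 4 = 136 days after 1976-03-12.
March has 31 days — 19 days to the end of March leaves 117.
April has 30 days (87 left).
May has 31 days (56 left).
June has 30 days (26 left).
26 days into July → 1976-07-26.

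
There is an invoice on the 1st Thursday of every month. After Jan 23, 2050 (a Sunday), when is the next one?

Feb 3, 2050

Jan 2050 starts on a Saturday, so its 1st Thursday is Jan 6, 2050 (5 days in).
That is not after Jan 23, 2050, so look at Feb 2050.
Feb 2050 starts on a Tuesday, so its 1st Thursday is Feb 3, 2050 (2 days in).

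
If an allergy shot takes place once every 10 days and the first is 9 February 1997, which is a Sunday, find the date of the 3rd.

The 3rd occurrence is 2 intervals after the first: 2 × 10 = 20 days after 9 February 1997.
February has 28 days — 19 days to the end of February leaves 1.
1 day into March → 1 March 1997.

1 March 1997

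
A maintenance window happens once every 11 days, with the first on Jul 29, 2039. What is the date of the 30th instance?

The 30th occurrence is 29 intervals after the first: 29 × 11 = 319 days after Jul 29, 2039.
Jul has 31 days — 2 days to the end of Jul leaves 317.
Aug has 31 days (286 left).
Sep has 30 days (256 left).
Oct has 31 days (225 left).
Nov has 30 days (195 left).
Dec has 31 days (164 left).
Jan has 31 days (133 left).
Feb has 29 days (104 left).
Mar has 31 days (73 left).
Apr has 30 days (43 left).
May has 31 days (12 left).
12 days into Jun → Jun 12, 2040.

Jun 12, 2040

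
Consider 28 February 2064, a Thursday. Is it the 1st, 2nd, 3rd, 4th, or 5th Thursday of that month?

Day 28 falls in week ⌈28/7⌉ of the month.
Days 1–7 hold the 1st Thursday, 8–14 the 2nd, 15–21 the 3rd, 22–28 the 4th, 29–31 the 5th.
28 is in the range for the 4th.

4th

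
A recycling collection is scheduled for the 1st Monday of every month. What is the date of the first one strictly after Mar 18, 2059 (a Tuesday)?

Mar 2059 starts on a Saturday, so its 1st Monday is Mar 3, 2059 (2 days in).
That is not after Mar 18, 2059, so look at Apr 2059.
Apr 2059 starts on a Tuesday, so its 1st Monday is Apr 7, 2059 (6 days in).

Apr 7, 2059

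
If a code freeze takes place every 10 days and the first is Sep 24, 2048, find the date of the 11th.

The 11th occurrence is 10 intervals after the first: 10 × 10 = 100 days after Sep 24, 2048.
Sep has 30 days — 6 days to the end of Sep leaves 94.
Oct has 31 days (63 left).
Nov has 30 days (33 left).
Dec has 31 days (2 left).
2 days into Jan → Jan 2, 2049.

Jan 2, 2049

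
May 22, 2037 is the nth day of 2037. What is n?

142

Days in months before May: 31 + 28 + 31 + 30 = 120.
Plus 22 days into May → day 142.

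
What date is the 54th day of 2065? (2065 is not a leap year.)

January has 31 days (54 − 31 = 23 remain).
23 into February → February 23.

2065-02-23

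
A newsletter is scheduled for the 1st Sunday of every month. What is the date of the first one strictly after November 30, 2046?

November 2046 starts on a Thursday, so its 1st Sunday is November 4, 2046 (3 days in).
That is not after November 30, 2046, so look at December 2046.
December 2046 starts on a Saturday, so its 1st Sunday is December 2, 2046 (1 day in).

December 2, 2046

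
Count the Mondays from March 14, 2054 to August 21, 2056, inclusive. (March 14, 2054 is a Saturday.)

March 14, 2054 is a Saturday; the first Monday on or after it is March 16, 2054 (2 days later).
From March 16, 2054 to August 21, 2056: 290 + 365 + 234 = 889 days (rest of 2054, 2055, to August 21, 2056 in 2056).
889 ÷ 7 = 127 full weeks with remainder 0, so 127 more Mondays after the first → 128.

128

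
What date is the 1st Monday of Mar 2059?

Mar 3, 2059

Mar 2059 begins on a Saturday, so the first Monday is Mar 3 (2 days later).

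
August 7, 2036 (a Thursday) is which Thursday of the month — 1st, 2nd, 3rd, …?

Day 7 falls in week ⌈7/7⌉ of the month.
Days 1–7 hold the 1st Thursday, 8–14 the 2nd, 15–21 the 3rd, 22–28 the 4th, 29–31 the 5th.
7 is in the range for the 1st.

1st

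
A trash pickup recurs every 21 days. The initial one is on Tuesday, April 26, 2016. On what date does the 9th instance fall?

The 9th occurrence is 8 intervals after the first: 8 × 21 = 168 days after April 26, 2016.
April has 30 days — 4 days to the end of April leaves 164.
May has 31 days (133 left).
June has 30 days (103 left).
July has 31 days (72 left).
August has 31 days (41 left).
September has 30 days (11 left).
11 days into October → October 11, 2016.

October 11, 2016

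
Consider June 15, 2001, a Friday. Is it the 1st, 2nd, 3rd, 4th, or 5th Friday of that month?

Day 15 falls in week ⌈15/7⌉ of the month.
Days 1–7 hold the 1st Friday, 8–14 the 2nd, 15–21 the 3rd, 22–28 the 4th, 29–31 the 5th.
15 is in the range for the 3rd.

3rd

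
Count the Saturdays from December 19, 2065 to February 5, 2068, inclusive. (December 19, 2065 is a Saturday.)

112

December 19, 2065 is a Saturday; the first Saturday on or after it is December 19, 2065.
From December 19, 2065 to February 5, 2068: 12 + 365 + 365 + 36 = 778 days (rest of 2065, 2066, 2067, to February 5, 2068 in 2068).
778 ÷ 7 = 111 full weeks with remainder 1, so 111 more Saturdays after the first → 112.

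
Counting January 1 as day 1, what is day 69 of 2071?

March 10, 2071

January has 31 days (69 − 31 = 38 remain).
February has 28 days (38 − 28 = 10 remain).
10 into March → March 10.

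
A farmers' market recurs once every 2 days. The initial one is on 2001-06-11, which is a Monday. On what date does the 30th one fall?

The 30th occurrence is 29 intervals after the first: 29 × 2 = 58 days after 2001-06-11.
June has 30 days — 19 days to the end of June leaves 39.
July has 31 days (8 left).
8 days into August → 2001-08-08.

2001-08-08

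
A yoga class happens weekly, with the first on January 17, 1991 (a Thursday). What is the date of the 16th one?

The 16th occurrence is 15 intervals after the first: 15 × 7 = 105 days after January 17, 1991.
January has 31 days — 14 days to the end of January leaves 91.
February has 28 days (63 left).
March has 31 days (32 left).
April has 30 days (2 left).
2 days into May → May 2, 1991.

May 2, 1991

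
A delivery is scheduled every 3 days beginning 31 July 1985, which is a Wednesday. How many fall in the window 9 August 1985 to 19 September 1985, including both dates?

Occurrences land 3·i days after 31 July 1985 for i = 0, 1, 2, …
9 August 1985 is 9 days after the start; 9 ÷ 3 = 3 remainder 0. First occurrence in the window: #4 on 9 August 1985 (3×3 = 9 days in).
19 September 1985 is 50 days after the start; 50 ÷ 3 = 16 remainder 2. Last occurrence in the window: #17 on 17 September 1985.
Occurrences #4 through #17: 14 in total.

14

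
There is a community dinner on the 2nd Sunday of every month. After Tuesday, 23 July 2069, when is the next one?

July 2069 starts on a Monday; its first Sunday is the 7th, so the 2nd Sunday is the 14th — 14 July 2069.
That is not after 23 July 2069, so look at August 2069.
August 2069 starts on a Thursday; its first Sunday is the 4th, so the 2nd Sunday is the 11th — 11 August 2069.

11 August 2069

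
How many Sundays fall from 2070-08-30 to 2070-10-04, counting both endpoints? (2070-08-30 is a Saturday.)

5

2070-08-30 is a Saturday; the first Sunday on or after it is 2070-08-31 (1 day later).
From 2070-08-31 to 2070-10-04: 0 + 30 + 4 = 34 days (rest of August, September, October).
34 ÷ 7 = 4 full weeks with remainder 6, so 4 more Sundays after the first → 5.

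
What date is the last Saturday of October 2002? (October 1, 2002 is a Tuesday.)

October 2002 begins on a Tuesday, so the first Saturday is October 5 (4 days later).
October 2002 has 31 days. Adding weeks: 5, 12, 19, 26 — the last one ≤ 31 is the 26th.

2002-10-26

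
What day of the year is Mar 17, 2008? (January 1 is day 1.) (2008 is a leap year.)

Days in months before Mar: 31 + 29 = 60.
Plus 17 days into Mar → day 77.

77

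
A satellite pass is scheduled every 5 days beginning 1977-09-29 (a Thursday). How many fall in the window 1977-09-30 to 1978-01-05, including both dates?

Occurrences land 5·i days after 1977-09-29 for i = 0, 1, 2, …
1977-09-30 is 1 day after the start; 1 ÷ 5 = 0 remainder 1; since the remainder is 1, round up to i = 1. First occurrence in the window: #2 on 1977-10-04 (1×5 = 5 days in).
1978-01-05 is 98 days after the start; 98 ÷ 5 = 19 remainder 3. Last occurrence in the window: #20 on 1978-01-02.
Occurrences #2 through #20: 19 in total.

19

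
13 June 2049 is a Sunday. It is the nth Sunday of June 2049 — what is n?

2nd

Day 13 falls in week ⌈13/7⌉ of the month.
Days 1–7 hold the 1st Sunday, 8–14 the 2nd, 15–21 the 3rd, 22–28 the 4th, 29–31 the 5th.
13 is in the range for the 2nd.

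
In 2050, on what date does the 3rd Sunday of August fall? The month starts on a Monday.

August 2050 begins on a Monday, so the first Sunday is August 7 (6 days later).
The 3rd Sunday is 2 weeks later: 7 + 14 = 21.

August 21, 2050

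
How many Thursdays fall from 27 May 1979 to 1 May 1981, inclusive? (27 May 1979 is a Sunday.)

101

27 May 1979 is a Sunday; the first Thursday on or after it is 31 May 1979 (4 days later).
From 31 May 1979 to 1 May 1981: 214 + 366 + 121 = 701 days (rest of 1979, 1980, to 1 May 1981 in 1981).
701 ÷ 7 = 100 full weeks with remainder 1, so 100 more Thursdays after the first → 101.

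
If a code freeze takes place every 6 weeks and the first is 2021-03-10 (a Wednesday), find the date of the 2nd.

The 2nd occurrence is 1 interval after the first: 1 × 42 = 42 days after 2021-03-10.
March has 31 days — 21 days to the end of March leaves 21.
21 days into April → 2021-04-21.

2021-04-21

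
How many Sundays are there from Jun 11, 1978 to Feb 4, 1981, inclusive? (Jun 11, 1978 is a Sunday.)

Jun 11, 1978 is a Sunday; the first Sunday on or after it is Jun 11, 1978.
From Jun 11, 1978 to Feb 4, 1981: 203 + 365 + 366 + 35 = 969 days (rest of 1978, 1979, 1980, to Feb 4, 1981 in 1981).
969 ÷ 7 = 138 full weeks with remainder 3, so 138 more Sundays after the first → 139.

139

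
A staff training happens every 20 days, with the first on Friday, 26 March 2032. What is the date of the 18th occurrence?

The 18th occurrence is 17 intervals after the first: 17 × 20 = 340 days after 26 March 2032.
March has 31 days — 5 days to the end of March leaves 335.
April has 30 days (305 left).
May has 31 days (274 left).
June has 30 days (244 left).
July has 31 days (213 left).
August has 31 days (182 left).
September has 30 days (152 left).
October has 31 days (121 left).
November has 30 days (91 left).
December has 31 days (60 left).
January has 31 days (29 left).
February has 28 days (1 left).
1 day into March → 1 March 2033.

1 March 2033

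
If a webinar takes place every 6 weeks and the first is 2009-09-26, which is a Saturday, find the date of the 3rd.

2009-12-19

The 3rd occurrence is 2 intervals after the first: 2 × 42 = 84 days after 2009-09-26.
September has 30 days — 4 days to the end of September leaves 80.
October has 31 days (49 left).
November has 30 days (19 left).
19 days into December → 2009-12-19.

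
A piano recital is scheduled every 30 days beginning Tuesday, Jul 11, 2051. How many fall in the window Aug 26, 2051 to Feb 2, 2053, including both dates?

Occurrences land 30·i days after Jul 11, 2051 for i = 0, 1, 2, …
Aug 26, 2051 is 46 days after the start; 46 ÷ 30 = 1 remainder 16; since the remainder is 16, round up to i = 2. First occurrence in the window: #3 on Sep 9, 2051 (2×30 = 60 days in).
Feb 2, 2053 is 572 days after the start; 572 ÷ 30 = 19 remainder 2. Last occurrence in the window: #20 on Jan 31, 2053.
Occurrences #3 through #20: 18 in total.

18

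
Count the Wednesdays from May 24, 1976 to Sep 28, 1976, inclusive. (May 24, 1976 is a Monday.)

May 24, 1976 is a Monday; the first Wednesday on or after it is May 26, 1976 (2 days later).
From May 26, 1976 to Sep 28, 1976: 5 + 30 + 31 + 31 + 28 = 125 days (rest of May, Jun, Jul, Aug, Sep).
125 ÷ 7 = 17 full weeks with remainder 6, so 17 more Wednesdays after the first → 18.

18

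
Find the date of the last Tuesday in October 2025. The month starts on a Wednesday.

October 28, 2025

October 2025 begins on a Wednesday, so the first Tuesday is October 7 (6 days later).
October 2025 has 31 days. Adding weeks: 7, 14, 21, 28 — the last one ≤ 31 is the 28th.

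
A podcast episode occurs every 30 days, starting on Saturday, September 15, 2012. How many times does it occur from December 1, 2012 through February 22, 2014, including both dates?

15

Occurrences land 30·i days after September 15, 2012 for i = 0, 1, 2, …
December 1, 2012 is 77 days after the start; 77 ÷ 30 = 2 remainder 17; since the remainder is 17, round up to i = 3. First occurrence in the window: #4 on December 14, 2012 (3×30 = 90 days in).
February 22, 2014 is 525 days after the start; 525 ÷ 30 = 17 remainder 15. Last occurrence in the window: #18 on February 7, 2014.
Occurrences #4 through #18: 15 in total.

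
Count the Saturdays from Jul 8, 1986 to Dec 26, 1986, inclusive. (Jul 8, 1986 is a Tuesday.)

Jul 8, 1986 is a Tuesday; the first Saturday on or after it is Jul 12, 1986 (4 days later).
From Jul 12, 1986 to Dec 26, 1986: 19 + 31 + 30 + 31 + 30 + 26 = 167 days (rest of Jul, Aug, Sep, Oct, Nov, Dec).
167 ÷ 7 = 23 full weeks with remainder 6, so 23 more Saturdays after the first → 24.

24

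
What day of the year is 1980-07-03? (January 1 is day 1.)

185

Days in months before July: 31 + 29 + 31 + 30 + 31 + 30 = 182.
Plus 3 days into July → day 185.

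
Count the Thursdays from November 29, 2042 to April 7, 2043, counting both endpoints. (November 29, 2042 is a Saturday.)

November 29, 2042 is a Saturday; the first Thursday on or after it is December 4, 2042 (5 days later).
From December 4, 2042 to April 7, 2043: 27 + 31 + 28 + 31 + 7 = 124 days (rest of December, January, February, March, April).
124 ÷ 7 = 17 full weeks with remainder 5, so 17 more Thursdays after the first → 18.

18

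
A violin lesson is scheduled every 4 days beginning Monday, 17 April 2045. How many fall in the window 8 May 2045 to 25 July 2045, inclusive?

Occurrences land 4·i days after 17 April 2045 for i = 0, 1, 2, …
8 May 2045 is 21 days after the start; 21 ÷ 4 = 5 remainder 1; since the remainder is 1, round up to i = 6. First occurrence in the window: #7 on 11 May 2045 (6×4 = 24 days in).
25 July 2045 is 99 days after the start; 99 ÷ 4 = 24 remainder 3. Last occurrence in the window: #25 on 22 July 2045.
Occurrences #7 through #25: 19 in total.

19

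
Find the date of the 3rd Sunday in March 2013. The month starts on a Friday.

17 March 2013

March 2013 begins on a Friday, so the first Sunday is March 3 (2 days later).
The 3rd Sunday is 2 weeks later: 3 + 14 = 17.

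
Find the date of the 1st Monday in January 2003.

January 2003 begins on a Wednesday, so the first Monday is January 6 (5 days later).

6 January 2003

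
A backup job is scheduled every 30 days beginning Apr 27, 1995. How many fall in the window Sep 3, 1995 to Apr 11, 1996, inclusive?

7

Occurrences land 30·i days after Apr 27, 1995 for i = 0, 1, 2, …
Sep 3, 1995 is 129 days after the start; 129 ÷ 30 = 4 remainder 9; since the remainder is 9, round up to i = 5. First occurrence in the window: #6 on Sep 24, 1995 (5×30 = 150 days in).
Apr 11, 1996 is 350 days after the start; 350 ÷ 30 = 11 remainder 20. Last occurrence in the window: #12 on Mar 22, 1996.
Occurrences #6 through #12: 7 in total.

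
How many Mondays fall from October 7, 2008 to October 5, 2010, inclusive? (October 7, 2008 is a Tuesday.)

104

October 7, 2008 is a Tuesday; the first Monday on or after it is October 13, 2008 (6 days later).
From October 13, 2008 to October 5, 2010: 79 + 365 + 278 = 722 days (rest of 2008, 2009, to October 5, 2010 in 2010).
722 ÷ 7 = 103 full weeks with remainder 1, so 103 more Mondays after the first → 104.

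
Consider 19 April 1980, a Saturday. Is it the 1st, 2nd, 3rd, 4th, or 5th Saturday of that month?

Day 19 falls in week ⌈19/7⌉ of the month.
Days 1–7 hold the 1st Saturday, 8–14 the 2nd, 15–21 the 3rd, 22–28 the 4th, 29–31 the 5th.
19 is in the range for the 3rd.

3rd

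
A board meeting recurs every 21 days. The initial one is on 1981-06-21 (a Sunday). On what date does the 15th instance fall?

The 15th occurrence is 14 intervals after the first: 14 × 21 = 294 days after 1981-06-21.
June has 30 days — 9 days to the end of June leaves 285.
July has 31 days (254 left).
August has 31 days (223 left).
September has 30 days (193 left).
October has 31 days (162 left).
November has 30 days (132 left).
December has 31 days (101 left).
January has 31 days (70 left).
February has 28 days (42 left).
March has 31 days (11 left).
11 days into April → 1982-04-11.

1982-04-11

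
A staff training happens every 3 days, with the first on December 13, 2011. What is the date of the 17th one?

The 17th occurrence is 16 intervals after the first: 16 × 3 = 48 days after December 13, 2011.
December has 31 days — 18 days to the end of December leaves 30.
30 days into January → January 30, 2012.

January 30, 2012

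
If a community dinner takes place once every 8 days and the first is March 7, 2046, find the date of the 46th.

The 46th occurrence is 45 intervals after the first: 45 × 8 = 360 days after March 7, 2046.
March has 31 days — 24 days to the end of March leaves 336.
April has 30 days (306 left).
May has 31 days (275 left).
June has 30 days (245 left).
July has 31 days (214 left).
August has 31 days (183 left).
September has 30 days (153 left).
October has 31 days (122 left).
November has 30 days (92 left).
December has 31 days (61 left).
January has 31 days (30 left).
February has 28 days (2 left).
2 days into March → March 2, 2047.

March 2, 2047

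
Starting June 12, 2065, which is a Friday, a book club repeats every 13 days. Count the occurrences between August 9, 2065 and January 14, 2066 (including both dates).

Occurrences land 13·i days after June 12, 2065 for i = 0, 1, 2, …
August 9, 2065 is 58 days after the start; 58 ÷ 13 = 4 remainder 6; since the remainder is 6, round up to i = 5. First occurrence in the window: #6 on August 16, 2065 (5×13 = 65 days in).
January 14, 2066 is 216 days after the start; 216 ÷ 13 = 16 remainder 8. Last occurrence in the window: #17 on January 6, 2066.
Occurrences #6 through #17: 12 in total.

12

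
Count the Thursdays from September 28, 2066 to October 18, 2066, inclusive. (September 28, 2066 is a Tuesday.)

September 28, 2066 is a Tuesday; the first Thursday on or after it is September 30, 2066 (2 days later).
From September 30, 2066 to October 18, 2066: 0 + 18 = 18 days (rest of September, October).
18 ÷ 7 = 2 full weeks with remainder 4, so 2 more Thursdays after the first → 3.

3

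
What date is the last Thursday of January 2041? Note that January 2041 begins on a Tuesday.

31 January 2041

January 2041 begins on a Tuesday, so the first Thursday is January 3 (2 days later).
January 2041 has 31 days. Adding weeks: 3, 10, 17, 24, 31 — the last one ≤ 31 is the 31st.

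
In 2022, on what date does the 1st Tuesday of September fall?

The first Tuesday of September 2022 is September 6.

September 6, 2022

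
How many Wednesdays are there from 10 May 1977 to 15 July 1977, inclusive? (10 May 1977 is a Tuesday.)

10

10 May 1977 is a Tuesday; the first Wednesday on or after it is 11 May 1977 (1 day later).
From 11 May 1977 to 15 July 1977: 20 + 30 + 15 = 65 days (rest of May, June, July).
65 ÷ 7 = 9 full weeks with remainder 2, so 9 more Wednesdays after the first → 10.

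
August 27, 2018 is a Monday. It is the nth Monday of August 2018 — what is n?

4th

Day 27 falls in week ⌈27/7⌉ of the month.
Days 1–7 hold the 1st Monday, 8–14 the 2nd, 15–21 the 3rd, 22–28 the 4th, 29–31 the 5th.
27 is in the range for the 4th.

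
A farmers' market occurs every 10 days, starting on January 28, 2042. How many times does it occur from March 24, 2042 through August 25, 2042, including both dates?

Occurrences land 10·i days after January 28, 2042 for i = 0, 1, 2, …
March 24, 2042 is 55 days after the start; 55 ÷ 10 = 5 remainder 5; since the remainder is 5, round up to i = 6. First occurrence in the window: #7 on March 29, 2042 (6×10 = 60 days in).
August 25, 2042 is 209 days after the start; 209 ÷ 10 = 20 remainder 9. Last occurrence in the window: #21 on August 16, 2042.
Occurrences #7 through #21: 15 in total.

15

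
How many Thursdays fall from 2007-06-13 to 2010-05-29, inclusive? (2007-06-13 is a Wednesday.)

155

2007-06-13 is a Wednesday; the first Thursday on or after it is 2007-06-14 (1 day later).
From 2007-06-14 to 2010-05-29: 200 + 366 + 365 + 149 = 1080 days (rest of 2007, 2008, 2009, to 2010-05-29 in 2010).
1080 ÷ 7 = 154 full weeks with remainder 2, so 154 more Thursdays after the first → 155.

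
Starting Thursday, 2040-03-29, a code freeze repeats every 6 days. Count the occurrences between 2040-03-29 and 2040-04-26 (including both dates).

Occurrences land 6·i days after 2040-03-29 for i = 0, 1, 2, …
The window opens on the start date, so the first occurrence inside is #1 on 2040-03-29.
2040-04-26 is 28 days after the start; 28 ÷ 6 = 4 remainder 4. Last occurrence in the window: #5 on 2040-04-22.
Occurrences #1 through #5: 5 in total.

5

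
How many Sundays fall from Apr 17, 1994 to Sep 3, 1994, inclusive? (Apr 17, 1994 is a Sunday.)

Apr 17, 1994 is a Sunday; the first Sunday on or after it is Apr 17, 1994.
From Apr 17, 1994 to Sep 3, 1994: 13 + 31 + 30 + 31 + 31 + 3 = 139 days (rest of Apr, May, Jun, Jul, Aug, Sep).
139 ÷ 7 = 19 full weeks with remainder 6, so 19 more Sundays after the first → 20.

20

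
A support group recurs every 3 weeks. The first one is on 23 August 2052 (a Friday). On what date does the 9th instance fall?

7 February 2053

The 9th occurrence is 8 intervals after the first: 8 × 21 = 168 days after 23 August 2052.
August has 31 days — 8 days to the end of August leaves 160.
September has 30 days (130 left).
October has 31 days (99 left).
November has 30 days (69 left).
December has 31 days (38 left).
January has 31 days (7 left).
7 days into February → 7 February 2053.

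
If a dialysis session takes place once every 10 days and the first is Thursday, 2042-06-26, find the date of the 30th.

2043-04-12

The 30th occurrence is 29 intervals after the first: 29 × 10 = 290 days after 2042-06-26.
June has 30 days — 4 days to the end of June leaves 286.
July has 31 days (255 left).
August has 31 days (224 left).
September has 30 days (194 left).
October has 31 days (163 left).
November has 30 days (133 left).
December has 31 days (102 left).
January has 31 days (71 left).
February has 28 days (43 left).
March has 31 days (12 left).
12 days into April → 2043-04-12.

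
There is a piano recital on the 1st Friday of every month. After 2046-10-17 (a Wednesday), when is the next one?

October 2046 starts on a Monday, so its 1st Friday is 2046-10-05 (4 days in).
That is not after 2046-10-17, so look at November 2046.
November 2046 starts on a Thursday, so its 1st Friday is 2046-11-02 (1 day in).

2046-11-02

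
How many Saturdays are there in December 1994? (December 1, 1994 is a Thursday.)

5

December 1, 1994 is a Thursday; the first Saturday on or after it is December 3, 1994 (2 days later).
From December 3, 1994 to December 31, 1994 is 31 − 3 = 28 days.
28 ÷ 7 = 4 full weeks with remainder 0, so 4 more Saturdays after the first → 5.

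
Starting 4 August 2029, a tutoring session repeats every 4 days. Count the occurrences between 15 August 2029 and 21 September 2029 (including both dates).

Occurrences land 4·i days after 4 August 2029 for i = 0, 1, 2, …
15 August 2029 is 11 days after the start; 11 ÷ 4 = 2 remainder 3; since the remainder is 3, round up to i = 3. First occurrence in the window: #4 on 16 August 2029 (3×4 = 12 days in).
21 September 2029 is 48 days after the start; 48 ÷ 4 = 12 remainder 0. Last occurrence in the window: #13 on 21 September 2029.
Occurrences #4 through #13: 10 in total.

10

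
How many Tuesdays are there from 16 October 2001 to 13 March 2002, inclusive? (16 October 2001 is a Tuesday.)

22

16 October 2001 is a Tuesday; the first Tuesday on or after it is 16 October 2001.
From 16 October 2001 to 13 March 2002: 15 + 30 + 31 + 31 + 28 + 13 = 148 days (rest of October, November, December, January, February, March).
148 ÷ 7 = 21 full weeks with remainder 1, so 21 more Tuesdays after the first → 22.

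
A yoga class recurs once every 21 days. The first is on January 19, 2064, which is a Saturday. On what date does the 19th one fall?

January 31, 2065

The 19th occurrence is 18 intervals after the first: 18 × 21 = 378 days after January 19, 2064.
January has 31 days — 12 days to the end of January leaves 366.
February has 29 days (337 left).
March has 31 days (306 left).
April has 30 days (276 left).
May has 31 days (245 left).
June has 30 days (215 left).
July has 31 days (184 left).
August has 31 days (153 left).
September has 30 days (123 left).
October has 31 days (92 left).
November has 30 days (62 left).
December has 31 days (31 left).
31 days into January → January 31, 2065.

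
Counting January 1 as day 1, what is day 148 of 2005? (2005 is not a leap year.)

January has 31 days (148 − 31 = 117 remain).
February has 28 days (117 − 28 = 89 remain).
March has 31 days (89 − 31 = 58 remain).
April has 30 days (58 − 30 = 28 remain).
28 into May → May 28.

May 28, 2005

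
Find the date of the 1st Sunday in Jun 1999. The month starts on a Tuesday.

Jun 6, 1999

Jun 1999 begins on a Tuesday, so the first Sunday is Jun 6 (5 days later).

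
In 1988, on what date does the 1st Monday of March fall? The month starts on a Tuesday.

March 1988 begins on a Tuesday, so the first Monday is March 7 (6 days later).

1988-03-07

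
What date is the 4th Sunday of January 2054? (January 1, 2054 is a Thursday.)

January 2054 begins on a Thursday, so the first Sunday is January 4 (3 days later).
The 4th Sunday is 3 weeks later: 4 + 21 = 25.

January 25, 2054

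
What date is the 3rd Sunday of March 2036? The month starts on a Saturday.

March 2036 begins on a Saturday, so the first Sunday is March 2 (1 day later).
The 3rd Sunday is 2 weeks later: 2 + 14 = 16.

March 16, 2036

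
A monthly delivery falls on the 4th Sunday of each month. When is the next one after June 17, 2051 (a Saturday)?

June 2051 starts on a Thursday; its first Sunday is the 4th, so the 4th Sunday is the 25th — June 25, 2051.
June 25, 2051 is after June 17, 2051, so that is the next one.

June 25, 2051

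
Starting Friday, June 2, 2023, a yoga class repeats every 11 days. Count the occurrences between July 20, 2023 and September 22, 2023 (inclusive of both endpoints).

6

Occurrences land 11·i days after June 2, 2023 for i = 0, 1, 2, …
July 20, 2023 is 48 days after the start; 48 ÷ 11 = 4 remainder 4; since the remainder is 4, round up to i = 5. First occurrence in the window: #6 on July 27, 2023 (5×11 = 55 days in).
September 22, 2023 is 112 days after the start; 112 ÷ 11 = 10 remainder 2. Last occurrence in the window: #11 on September 20, 2023.
Occurrences #6 through #11: 6 in total.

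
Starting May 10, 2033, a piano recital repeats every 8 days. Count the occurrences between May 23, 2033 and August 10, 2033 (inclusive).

Occurrences land 8·i days after May 10, 2033 for i = 0, 1, 2, …
May 23, 2033 is 13 days after the start; 13 ÷ 8 = 1 remainder 5; since the remainder is 5, round up to i = 2. First occurrence in the window: #3 on May 26, 2033 (2×8 = 16 days in).
August 10, 2033 is 92 days after the start; 92 ÷ 8 = 11 remainder 4. Last occurrence in the window: #12 on August 6, 2033.
Occurrences #3 through #12: 10 in total.

10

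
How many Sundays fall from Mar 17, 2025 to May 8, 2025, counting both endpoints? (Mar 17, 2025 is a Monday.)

7

Mar 17, 2025 is a Monday; the first Sunday on or after it is Mar 23, 2025 (6 days later).
From Mar 23, 2025 to May 8, 2025: 8 + 30 + 8 = 46 days (rest of Mar, Apr, May).
46 ÷ 7 = 6 full weeks with remainder 4, so 6 more Sundays after the first → 7.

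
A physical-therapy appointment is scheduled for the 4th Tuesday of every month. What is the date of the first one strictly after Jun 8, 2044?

Jun 2044 starts on a Wednesday; its first Tuesday is the 7th, so the 4th Tuesday is the 28th — Jun 28, 2044.
Jun 28, 2044 is after Jun 8, 2044, so that is the next one.

Jun 28, 2044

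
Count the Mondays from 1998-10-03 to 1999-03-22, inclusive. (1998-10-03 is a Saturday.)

1998-10-03 is a Saturday; the first Monday on or after it is 1998-10-05 (2 days later).
From 1998-10-05 to 1999-03-22: 26 + 30 + 31 + 31 + 28 + 22 = 168 days (rest of October, November, December, January, February, March).
168 ÷ 7 = 24 full weeks with remainder 0, so 24 more Mondays after the first → 25.

25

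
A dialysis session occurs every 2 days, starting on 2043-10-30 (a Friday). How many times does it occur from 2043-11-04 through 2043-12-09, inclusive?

Occurrences land 2·i days after 2043-10-30 for i = 0, 1, 2, …
2043-11-04 is 5 days after the start; 5 ÷ 2 = 2 remainder 1; since the remainder is 1, round up to i = 3. First occurrence in the window: #4 on 2043-11-05 (3×2 = 6 days in).
2043-12-09 is 40 days after the start; 40 ÷ 2 = 20 remainder 0. Last occurrence in the window: #21 on 2043-12-09.
Occurrences #4 through #21: 18 in total.

18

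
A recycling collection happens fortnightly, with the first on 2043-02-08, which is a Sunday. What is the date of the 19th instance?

The 19th occurrence is 18 intervals after the first: 18 × 14 = 252 days after 2043-02-08.
February has 28 days — 20 days to the end of February leaves 232.
March has 31 days (201 left).
April has 30 days (171 left).
May has 31 days (140 left).
June has 30 days (110 left).
July has 31 days (79 left).
August has 31 days (48 left).
September has 30 days (18 left).
18 days into October → 2043-10-18.

2043-10-18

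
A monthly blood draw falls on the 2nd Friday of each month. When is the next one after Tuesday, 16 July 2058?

July 2058 starts on a Monday; its first Friday is the 5th, so the 2nd Friday is the 12th — 12 July 2058.
That is not after 16 July 2058, so look at August 2058.
August 2058 starts on a Thursday; its first Friday is the 2nd, so the 2nd Friday is the 9th — 9 August 2058.

9 August 2058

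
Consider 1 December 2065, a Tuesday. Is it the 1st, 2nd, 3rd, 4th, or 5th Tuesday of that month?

Day 1 falls in week ⌈1/7⌉ of the month.
Days 1–7 hold the 1st Tuesday, 8–14 the 2nd, 15–21 the 3rd, 22–28 the 4th, 29–31 the 5th.
1 is in the range for the 1st.

1st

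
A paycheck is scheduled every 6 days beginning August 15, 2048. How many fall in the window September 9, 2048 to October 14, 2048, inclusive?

6

Occurrences land 6·i days after August 15, 2048 for i = 0, 1, 2, …
September 9, 2048 is 25 days after the start; 25 ÷ 6 = 4 remainder 1; since the remainder is 1, round up to i = 5. First occurrence in the window: #6 on September 14, 2048 (5×6 = 30 days in).
October 14, 2048 is 60 days after the start; 60 ÷ 6 = 10 remainder 0. Last occurrence in the window: #11 on October 14, 2048.
Occurrences #6 through #11: 6 in total.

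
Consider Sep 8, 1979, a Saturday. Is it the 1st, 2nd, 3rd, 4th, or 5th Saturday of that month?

Day 8 falls in week ⌈8/7⌉ of the month.
Days 1–7 hold the 1st Saturday, 8–14 the 2nd, 15–21 the 3rd, 22–28 the 4th, 29–31 the 5th.
8 is in the range for the 2nd.

2nd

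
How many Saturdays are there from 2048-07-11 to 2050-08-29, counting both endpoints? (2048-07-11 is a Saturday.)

112

2048-07-11 is a Saturday; the first Saturday on or after it is 2048-07-11.
From 2048-07-11 to 2050-08-29: 173 + 365 + 241 = 779 days (rest of 2048, 2049, to 2050-08-29 in 2050).
779 ÷ 7 = 111 full weeks with remainder 2, so 111 more Saturdays after the first → 112.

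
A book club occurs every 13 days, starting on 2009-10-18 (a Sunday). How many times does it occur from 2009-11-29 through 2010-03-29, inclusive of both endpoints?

Occurrences land 13·i days after 2009-10-18 for i = 0, 1, 2, …
2009-11-29 is 42 days after the start; 42 ÷ 13 = 3 remainder 3; since the remainder is 3, round up to i = 4. First occurrence in the window: #5 on 2009-12-09 (4×13 = 52 days in).
2010-03-29 is 162 days after the start; 162 ÷ 13 = 12 remainder 6. Last occurrence in the window: #13 on 2010-03-23.
Occurrences #5 through #13: 9 in total.

9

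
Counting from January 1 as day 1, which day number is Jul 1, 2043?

182

Days in months before Jul: 31 + 28 + 31 + 30 + 31 + 30 = 181.
Plus 1 day into Jul → day 182.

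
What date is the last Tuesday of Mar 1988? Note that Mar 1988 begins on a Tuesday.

Mar 1988 begins on a Tuesday, so the first Tuesday is Mar 1.
Mar 1988 has 31 days. Adding weeks: 1, 8, 15, 22, 29 — the last one ≤ 31 is the 29th.

Mar 29, 1988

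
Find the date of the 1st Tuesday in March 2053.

March 4, 2053

The first Tuesday of March 2053 is March 4.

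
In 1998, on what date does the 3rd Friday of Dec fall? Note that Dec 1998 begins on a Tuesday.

Dec 1998 begins on a Tuesday, so the first Friday is Dec 4 (3 days later).
The 3rd Friday is 2 weeks later: 4 + 14 = 18.

Dec 18, 1998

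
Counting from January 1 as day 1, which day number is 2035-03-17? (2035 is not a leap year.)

Days in months before March: 31 + 28 = 59.
Plus 17 days into March → day 76.

76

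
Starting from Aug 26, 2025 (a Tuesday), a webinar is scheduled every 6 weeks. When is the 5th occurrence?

Feb 10, 2026

The 5th occurrence is 4 intervals after the first: 4 × 42 = 168 days after Aug 26, 2025.
Aug has 31 days — 5 days to the end of Aug leaves 163.
Sep has 30 days (133 left).
Oct has 31 days (102 left).
Nov has 30 days (72 left).
Dec has 31 days (41 left).
Jan has 31 days (10 left).
10 days into Feb → Feb 10, 2026.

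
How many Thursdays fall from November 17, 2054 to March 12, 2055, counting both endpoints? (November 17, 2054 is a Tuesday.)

17

November 17, 2054 is a Tuesday; the first Thursday on or after it is November 19, 2054 (2 days later).
From November 19, 2054 to March 12, 2055: 11 + 31 + 31 + 28 + 12 = 113 days (rest of November, December, January, February, March).
113 ÷ 7 = 16 full weeks with remainder 1, so 16 more Thursdays after the first → 17.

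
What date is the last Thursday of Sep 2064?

Sep 25, 2064

The first Thursday of Sep 2064 is Sep 4.
Sep 2064 has 30 days. Adding weeks: 4, 11, 18, 25 — the last one ≤ 30 is the 25th.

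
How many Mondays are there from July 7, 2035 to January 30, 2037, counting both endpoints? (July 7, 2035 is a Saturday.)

July 7, 2035 is a Saturday; the first Monday on or after it is July 9, 2035 (2 days later).
From July 9, 2035 to January 30, 2037: 175 + 366 + 30 = 571 days (rest of 2035, 2036, to January 30, 2037 in 2037).
571 ÷ 7 = 81 full weeks with remainder 4, so 81 more Mondays after the first → 82.

82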